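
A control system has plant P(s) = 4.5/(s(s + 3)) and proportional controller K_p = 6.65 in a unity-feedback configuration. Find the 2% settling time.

From 1 + K_pP(s) = 0: s² + 3s + 29.93 = 0 ⇒ ω_n = 5.47, ζ = 0.2742.
2% settling time T_s ≈ 4/(ζω_n) = 4/1.5 = 2.67 s.

T_s ≈ 2.67 s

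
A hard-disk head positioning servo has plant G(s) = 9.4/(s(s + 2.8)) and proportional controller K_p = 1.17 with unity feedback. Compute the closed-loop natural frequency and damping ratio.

ω_n = 3.32 rad/s, ζ = 0.422

With unity feedback the closed-loop characteristic equation is s² + 2.8s + 1.17·9.4 = s² + 2.8s + 11 = 0.
Matching s² + 2ζω_n s + ω_n²: ω_n = √11 = 3.316 rad/s and 2ζω_n = 2.8, so ζ = 2.8/(2·3.316) = 0.422.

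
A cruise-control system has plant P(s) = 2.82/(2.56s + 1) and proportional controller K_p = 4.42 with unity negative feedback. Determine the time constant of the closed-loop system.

Closed loop: T(s) = K_p·P/(1+K_p·P) = 12.46/(2.56s + 1 + 12.46), with pole at s = −(1 + 12.46)/2.56 = −5.26.
Closed-loop time constant τ = 1/5.26 = 0.19 s.

τ = 0.19 s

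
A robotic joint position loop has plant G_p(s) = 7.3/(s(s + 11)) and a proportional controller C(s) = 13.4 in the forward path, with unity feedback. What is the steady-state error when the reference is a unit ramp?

The loop has one pole at the origin (type 1). Velocity error constant K_v = lim_{s→0} s·C(s)G_p(s) = 13.4·7.3/11 = 8.893.
Steady-state error to a unit ramp: e_ss = 1/K_v = 0.112.

0.112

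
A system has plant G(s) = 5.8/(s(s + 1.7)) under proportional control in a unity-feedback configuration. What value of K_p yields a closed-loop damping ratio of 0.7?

Closed-loop characteristic equation: s² + 1.7s + K_p·5.8 = 0.
So ω_n = √(5.8K_p) and 2ζω_n = 1.7, giving ζ = 1.7/(2√(5.8K_p)).
Setting ζ = 0.7: √(5.8K_p) = 1.7/(2·0.7) = 1.214, so K_p = 1.474/5.8 = 0.254.

K_p = 0.254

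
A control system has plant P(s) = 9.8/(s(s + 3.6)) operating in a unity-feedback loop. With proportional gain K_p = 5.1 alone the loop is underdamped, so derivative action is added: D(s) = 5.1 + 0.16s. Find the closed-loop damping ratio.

ζ = 0.366

Forward path: (5.1 + 0.16s)·9.8/(s(s+3.6)). The closed-loop characteristic equation is s² + (3.6 + 9.8·0.16)s + 9.8·5.1 = 0.
That is s² + 5.168s + 49.98 = 0, so ω_n = 7.07 rad/s and ζ = 5.168/(2·7.07) = 0.3655.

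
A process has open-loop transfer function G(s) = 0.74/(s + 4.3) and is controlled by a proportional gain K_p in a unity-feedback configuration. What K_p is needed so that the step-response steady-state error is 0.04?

Steady-state error for a unit step on this type-0 loop is 1/(1 + K_p·G(0)).
G(0) = 0.1721. Require 1/(1 + K_p·0.1721) = 0.04, so 1 + 0.1721·K_p = 25.
K_p = (25 − 1)/0.1721 = 139.

K_p = 139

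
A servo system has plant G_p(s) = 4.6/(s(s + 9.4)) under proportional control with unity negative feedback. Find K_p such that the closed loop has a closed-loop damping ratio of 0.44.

Closed-loop characteristic equation: s² + 9.4s + K_p·4.6 = 0.
So ω_n = √(4.6K_p) and 2ζω_n = 9.4, giving ζ = 9.4/(2√(4.6K_p)).
Setting ζ = 0.44: √(4.6K_p) = 9.4/(2·0.44) = 10.68, so K_p = 114.1/4.6 = 24.8.

K_p = 24.8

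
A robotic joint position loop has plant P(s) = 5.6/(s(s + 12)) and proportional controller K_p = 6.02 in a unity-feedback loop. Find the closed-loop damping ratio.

ζ = 1.03

The closed-loop denominator is s(s+12) + 6.02·5.6 = s² + 12s + 33.71.
Matching s² + 2ζω_n s + ω_n²: ω_n = √33.71 = 5.806 rad/s and 2ζω_n = 12, so ζ = 12/(2·5.806) = 1.03.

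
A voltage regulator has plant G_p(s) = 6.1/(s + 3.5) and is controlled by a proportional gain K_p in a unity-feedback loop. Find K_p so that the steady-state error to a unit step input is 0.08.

K_p = 6.6

For a type-0 loop with proportional control, e_ss = 1/(1 + K_p·G_p(0)).
G_p(0) = 1.743. Require 1/(1 + K_p·1.743) = 0.08, so 1 + 1.743·K_p = 12.5.
K_p = (12.5 − 1)/1.743 = 6.6.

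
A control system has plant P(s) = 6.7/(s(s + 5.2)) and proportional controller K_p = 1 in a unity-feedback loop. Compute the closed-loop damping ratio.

ζ = 1

1 + K_p·P(s) = 0 gives s² + 5.2s + 6.7 = 0.
Matching s² + 2ζω_n s + ω_n²: ω_n = √6.7 = 2.588 rad/s and 2ζω_n = 5.2, so ζ = 5.2/(2·2.588) = 1.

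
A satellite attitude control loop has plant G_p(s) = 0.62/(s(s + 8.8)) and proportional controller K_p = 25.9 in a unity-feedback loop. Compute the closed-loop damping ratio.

ζ = 1.1

With unity feedback the closed-loop characteristic equation is s² + 8.8s + 25.9·0.62 = s² + 8.8s + 16.06 = 0.
So ω_n² = 16.06 ⇒ ω_n = 4.007 rad/s, and ζ = 8.8/(2ω_n) = 1.1.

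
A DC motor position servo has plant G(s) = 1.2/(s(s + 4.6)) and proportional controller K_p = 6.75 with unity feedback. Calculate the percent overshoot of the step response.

1.34%

The closed-loop denominator s² + 4.6s + 8.1 gives ω_n = √8.1 = 2.846 and ζ = 4.6/(2ω_n) = 0.8081.
%OS = 100·exp(−πζ/√(1−ζ²)) = 100·exp(−π·0.8081/√0.3469) = 1.34%.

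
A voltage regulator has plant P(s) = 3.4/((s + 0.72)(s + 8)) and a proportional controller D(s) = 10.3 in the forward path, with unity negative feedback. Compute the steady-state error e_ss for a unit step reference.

The loop is type 0. Static position error constant K_pos = D(0)·P(0) = 10.3·0.5903 = 6.08.
Steady-state error to a unit step: e_ss = 1/(1+K_pos) = 1/7.08 = 0.141.

0.141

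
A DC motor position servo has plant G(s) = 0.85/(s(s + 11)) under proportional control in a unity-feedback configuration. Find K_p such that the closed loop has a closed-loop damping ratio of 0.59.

Closed-loop characteristic equation: s² + 11s + K_p·0.85 = 0.
So ω_n = √(0.85K_p) and 2ζω_n = 11, giving ζ = 11/(2√(0.85K_p)).
Setting ζ = 0.59: √(0.85K_p) = 11/(2·0.59) = 9.322, so K_p = 86.9/0.85 = 102.

K_p = 102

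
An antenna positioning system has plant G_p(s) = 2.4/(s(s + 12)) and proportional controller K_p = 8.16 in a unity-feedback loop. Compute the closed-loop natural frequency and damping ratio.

With unity feedback the closed-loop characteristic equation is s² + 12s + 8.16·2.4 = s² + 12s + 19.58 = 0.
So ω_n² = 19.58 ⇒ ω_n = 4.425 rad/s, and ζ = 12/(2ω_n) = 1.36.

ω_n = 4.43 rad/s, ζ = 1.36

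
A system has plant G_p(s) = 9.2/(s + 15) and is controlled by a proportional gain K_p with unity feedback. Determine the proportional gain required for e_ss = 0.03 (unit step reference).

Steady-state error for a unit step on this type-0 loop is 1/(1 + K_p·G_p(0)).
G_p(0) = 0.6133. Require 1/(1 + K_p·0.6133) = 0.03, so 1 + 0.6133·K_p = 33.33.
K_p = (33.33 − 1)/0.6133 = 52.7.

K_p = 52.7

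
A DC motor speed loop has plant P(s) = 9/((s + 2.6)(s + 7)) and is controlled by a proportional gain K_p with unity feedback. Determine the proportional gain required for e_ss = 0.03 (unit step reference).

For a type-0 loop with proportional control, e_ss = 1/(1 + K_p·P(0)).
P(0) = 0.4945. Require 1/(1 + K_p·0.4945) = 0.03, so 1 + 0.4945·K_p = 33.33.
K_p = (33.33 − 1)/0.4945 = 65.4.

K_p = 65.4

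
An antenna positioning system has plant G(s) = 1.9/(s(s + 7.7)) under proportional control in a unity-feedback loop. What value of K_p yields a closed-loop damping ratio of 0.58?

Closed-loop characteristic equation: s² + 7.7s + K_p·1.9 = 0.
So ω_n = √(1.9K_p) and 2ζω_n = 7.7, giving ζ = 7.7/(2√(1.9K_p)).
Setting ζ = 0.58: √(1.9K_p) = 7.7/(2·0.58) = 6.638, so K_p = 44.06/1.9 = 23.2.

K_p = 23.2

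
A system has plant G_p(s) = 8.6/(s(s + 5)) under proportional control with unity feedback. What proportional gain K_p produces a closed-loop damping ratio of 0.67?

Closed-loop characteristic equation: s² + 5s + K_p·8.6 = 0.
So ω_n = √(8.6K_p) and 2ζω_n = 5, giving ζ = 5/(2√(8.6K_p)).
Setting ζ = 0.67: √(8.6K_p) = 5/(2·0.67) = 3.731, so K_p = 13.92/8.6 = 1.62.

K_p = 1.62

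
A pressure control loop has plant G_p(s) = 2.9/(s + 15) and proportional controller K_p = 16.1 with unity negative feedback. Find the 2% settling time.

T_s ≈ 0.0648 s

Closed-loop transfer function: T(s) = K_p·G_p(s)/(1 + K_p·G_p(s)) = 46.69/(s + 15 + 46.69) = 46.69/(s + 61.69).
Time constant τ = 1/61.69 = 0.01621 s, so the 2% settling time is about 4τ = 0.0648 s.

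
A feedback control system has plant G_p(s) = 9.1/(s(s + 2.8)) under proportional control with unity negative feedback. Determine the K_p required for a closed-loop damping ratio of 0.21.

Closed-loop characteristic equation: s² + 2.8s + K_p·9.1 = 0.
So ω_n = √(9.1K_p) and 2ζω_n = 2.8, giving ζ = 2.8/(2√(9.1K_p)).
Setting ζ = 0.21: √(9.1K_p) = 2.8/(2·0.21) = 6.667, so K_p = 44.44/9.1 = 4.88.

K_p = 4.88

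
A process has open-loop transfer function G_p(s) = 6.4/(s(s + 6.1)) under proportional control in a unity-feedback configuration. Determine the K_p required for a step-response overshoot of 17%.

From %OS = 100·exp(−πζ/√(1−ζ²)) = 17%, ζ = −ln(0.17)/√(π²+ln²(0.17)) = 0.4913.
Characteristic equation s² + 6.1s + 6.4K_p = 0 gives ζ = 6.1/(2√(6.4K_p)).
Setting ζ = 0.4913: √(6.4K_p) = 6.1/(2·0.4913) = 6.208, so K_p = 38.54/6.4 = 6.02.

K_p = 6.02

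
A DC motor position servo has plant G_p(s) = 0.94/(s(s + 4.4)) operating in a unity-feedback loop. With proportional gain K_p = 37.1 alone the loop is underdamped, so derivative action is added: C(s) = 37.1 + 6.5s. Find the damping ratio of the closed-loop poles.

Forward path: (37.1 + 6.5s)·0.94/(s(s+4.4)). The closed-loop characteristic equation is s² + (4.4 + 0.94·6.5)s + 0.94·37.1 = 0.
That is s² + 10.51s + 34.87 = 0, so ω_n = 5.905 rad/s and ζ = 10.51/(2·5.905) = 0.8899.

ζ = 0.89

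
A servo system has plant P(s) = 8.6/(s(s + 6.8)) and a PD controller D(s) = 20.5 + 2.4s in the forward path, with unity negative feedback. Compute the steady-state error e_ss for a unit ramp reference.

The loop has one pole at the origin (type 1). Velocity error constant K_v = lim_{s→0} s·D(s)P(s) = 20.5·8.6/6.8 = 25.93.
Steady-state error to a unit ramp: e_ss = 1/K_v = 0.0386.

0.0386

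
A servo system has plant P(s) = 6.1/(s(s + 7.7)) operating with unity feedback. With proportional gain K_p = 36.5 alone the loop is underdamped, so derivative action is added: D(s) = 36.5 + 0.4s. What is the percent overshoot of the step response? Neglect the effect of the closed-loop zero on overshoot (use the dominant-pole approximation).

Forward path: (36.5 + 0.4s)·6.1/(s(s+7.7)). The closed-loop characteristic equation is s² + (7.7 + 6.1·0.4)s + 6.1·36.5 = 0.
That is s² + 10.14s + 222.6 = 0, so ω_n = 14.92 rad/s and ζ = 10.14/(2·14.92) = 0.3398.
%OS = 100·exp(−πζ/√(1−ζ²)) = 32.1%.

32.1%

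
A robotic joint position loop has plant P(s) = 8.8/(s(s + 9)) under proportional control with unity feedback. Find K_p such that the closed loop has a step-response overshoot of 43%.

From %OS = 100·exp(−πζ/√(1−ζ²)) = 43%, ζ = −ln(0.43)/√(π²+ln²(0.43)) = 0.2594.
Characteristic equation s² + 9s + 8.8K_p = 0 gives ζ = 9/(2√(8.8K_p)).
Setting ζ = 0.2594: √(8.8K_p) = 9/(2·0.2594) = 17.34, so K_p = 300.8/8.8 = 34.2.

K_p = 34.2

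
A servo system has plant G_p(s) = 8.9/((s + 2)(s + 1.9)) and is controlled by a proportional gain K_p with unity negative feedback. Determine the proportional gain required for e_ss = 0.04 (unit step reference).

For a type-0 loop with proportional control, e_ss = 1/(1 + K_p·G_p(0)).
G_p(0) = 2.342. Require 1/(1 + K_p·2.342) = 0.04, so 1 + 2.342·K_p = 25.
K_p = (25 − 1)/2.342 = 10.2.

K_p = 10.2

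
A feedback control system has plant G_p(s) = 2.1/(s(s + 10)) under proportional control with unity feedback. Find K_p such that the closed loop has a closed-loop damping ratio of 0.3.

K_p = 132

Closed-loop characteristic equation: s² + 10s + K_p·2.1 = 0.
So ω_n = √(2.1K_p) and 2ζω_n = 10, giving ζ = 10/(2√(2.1K_p)).
Setting ζ = 0.3: √(2.1K_p) = 10/(2·0.3) = 16.67, so K_p = 277.8/2.1 = 132.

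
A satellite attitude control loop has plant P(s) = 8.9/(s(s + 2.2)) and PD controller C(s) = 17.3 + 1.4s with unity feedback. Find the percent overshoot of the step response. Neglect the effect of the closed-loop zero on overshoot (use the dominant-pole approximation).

Forward path: (17.3 + 1.4s)·8.9/(s(s+2.2)). The closed-loop characteristic equation is s² + (2.2 + 8.9·1.4)s + 8.9·17.3 = 0.
That is s² + 14.66s + 154 = 0, so ω_n = 12.41 rad/s and ζ = 14.66/(2·12.41) = 0.5907.
%OS = 100·exp(−πζ/√(1−ζ²)) = 10%.

10%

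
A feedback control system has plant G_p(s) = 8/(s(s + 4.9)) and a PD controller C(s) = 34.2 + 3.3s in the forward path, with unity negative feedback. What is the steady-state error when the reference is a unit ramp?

The loop has one pole at the origin (type 1). Velocity error constant K_v = lim_{s→0} s·C(s)G_p(s) = 34.2·8/4.9 = 55.84.
Steady-state error to a unit ramp: e_ss = 1/K_v = 0.0179.

0.0179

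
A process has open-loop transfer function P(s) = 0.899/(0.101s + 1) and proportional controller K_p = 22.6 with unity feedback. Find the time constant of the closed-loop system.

Closed loop: T(s) = K_p·P/(1+K_p·P) = 20.32/(0.101s + 1 + 20.32), with pole at s = −(1 + 20.32)/0.101 = −211.1.
Closed-loop time constant τ = 1/211.1 = 0.00474 s.

τ = 0.00474 s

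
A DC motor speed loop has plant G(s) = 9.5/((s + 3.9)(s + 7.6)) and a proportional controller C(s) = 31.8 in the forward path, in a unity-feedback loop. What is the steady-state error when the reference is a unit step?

The loop is type 0. Static position error constant K_pos = C(0)·G(0) = 31.8·0.3205 = 10.19.
Steady-state error to a unit step: e_ss = 1/(1+K_pos) = 1/11.19 = 0.0893.

0.0893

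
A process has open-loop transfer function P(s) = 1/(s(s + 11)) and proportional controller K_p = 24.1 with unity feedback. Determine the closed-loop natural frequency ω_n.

ω_n = 4.91 rad/s

The closed-loop denominator is s(s+11) + 24.1·1 = s² + 11s + 24.1.
So ω_n² = 24.1 ⇒ ω_n = 4.909 rad/s, and ζ = 11/(2ω_n) = 1.12.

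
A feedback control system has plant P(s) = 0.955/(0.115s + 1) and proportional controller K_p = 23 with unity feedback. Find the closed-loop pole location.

Closed loop: T(s) = K_p·P/(1+K_p·P) = 21.96/(0.115s + 1 + 21.96), with pole at s = −(1 + 21.96)/0.115 = −199.7.

s = -199.7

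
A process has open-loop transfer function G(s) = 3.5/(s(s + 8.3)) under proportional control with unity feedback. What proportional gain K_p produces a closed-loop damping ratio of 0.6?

K_p = 13.7

Closed-loop characteristic equation: s² + 8.3s + K_p·3.5 = 0.
So ω_n = √(3.5K_p) and 2ζω_n = 8.3, giving ζ = 8.3/(2√(3.5K_p)).
Setting ζ = 0.6: √(3.5K_p) = 8.3/(2·0.6) = 6.917, so K_p = 47.84/3.5 = 13.7.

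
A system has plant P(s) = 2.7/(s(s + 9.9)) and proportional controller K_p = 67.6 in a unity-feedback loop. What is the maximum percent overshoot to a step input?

29%

The closed-loop denominator s² + 9.9s + 182.5 gives ω_n = √182.5 = 13.51 and ζ = 9.9/(2ω_n) = 0.3664.
%OS = 100·exp(−πζ/√(1−ζ²)) = 100·exp(−π·0.3664/√0.8658) = 29%.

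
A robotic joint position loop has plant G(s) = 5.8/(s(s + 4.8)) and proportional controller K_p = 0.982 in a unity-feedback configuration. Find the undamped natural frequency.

ω_n = 2.39 rad/s

With unity feedback the closed-loop characteristic equation is s² + 4.8s + 0.982·5.8 = s² + 4.8s + 5.696 = 0.
Matching s² + 2ζω_n s + ω_n²: ω_n = √5.696 = 2.387 rad/s and 2ζω_n = 4.8, so ζ = 4.8/(2·2.387) = 1.01.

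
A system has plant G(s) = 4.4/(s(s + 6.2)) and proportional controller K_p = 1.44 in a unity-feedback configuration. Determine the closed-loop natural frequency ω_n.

The closed-loop denominator is s(s+6.2) + 1.44·4.4 = s² + 6.2s + 6.336.
Matching s² + 2ζω_n s + ω_n²: ω_n = √6.336 = 2.517 rad/s and 2ζω_n = 6.2, so ζ = 6.2/(2·2.517) = 1.23.

ω_n = 2.52 rad/s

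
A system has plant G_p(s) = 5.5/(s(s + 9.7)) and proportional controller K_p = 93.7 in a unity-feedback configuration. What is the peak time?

Closed-loop characteristic equation: s² + 9.7s + 515.4 = 0, so ω_n = 22.7 rad/s and ζ = 9.7/(2·22.7) = 0.2136.
Damped frequency ω_d = ω_n√(1−ζ²) = 22.18 rad/s, so peak time T_p = π/ω_d = 0.142 s.

T_p = 0.142 s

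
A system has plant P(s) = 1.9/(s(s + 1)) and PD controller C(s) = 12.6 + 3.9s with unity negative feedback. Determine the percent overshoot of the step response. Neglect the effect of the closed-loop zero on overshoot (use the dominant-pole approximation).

0.509%

Forward path: (12.6 + 3.9s)·1.9/(s(s+1)). The closed-loop characteristic equation is s² + (1 + 1.9·3.9)s + 1.9·12.6 = 0.
That is s² + 8.41s + 23.94 = 0, so ω_n = 4.893 rad/s and ζ = 8.41/(2·4.893) = 0.8594.
%OS = 100·exp(−πζ/√(1−ζ²)) = 0.509%.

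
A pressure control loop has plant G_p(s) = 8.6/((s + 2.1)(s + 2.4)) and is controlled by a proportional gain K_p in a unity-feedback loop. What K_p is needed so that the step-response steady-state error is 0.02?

K_p = 28.7

The loop is type 0, so e_ss(step) = 1/(1 + K_pos) with K_pos = K_p·G_p(0).
G_p(0) = 1.706. Require 1/(1 + K_p·1.706) = 0.02, so 1 + 1.706·K_p = 50.
K_p = (50 − 1)/1.706 = 28.7.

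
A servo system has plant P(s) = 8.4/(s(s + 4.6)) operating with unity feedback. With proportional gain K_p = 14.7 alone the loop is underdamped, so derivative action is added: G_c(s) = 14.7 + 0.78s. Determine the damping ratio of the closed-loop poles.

ζ = 0.502

Forward path: (14.7 + 0.78s)·8.4/(s(s+4.6)). The closed-loop characteristic equation is s² + (4.6 + 8.4·0.78)s + 8.4·14.7 = 0.
That is s² + 11.15s + 123.5 = 0, so ω_n = 11.11 rad/s and ζ = 11.15/(2·11.11) = 0.5018.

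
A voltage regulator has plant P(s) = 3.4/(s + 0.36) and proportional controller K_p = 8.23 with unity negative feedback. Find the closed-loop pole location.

s = -28.34

Closed-loop transfer function: T(s) = K_p·P(s)/(1 + K_p·P(s)) = 27.98/(s + 0.36 + 27.98) = 27.98/(s + 28.34).
The closed-loop pole is at s = −28.34.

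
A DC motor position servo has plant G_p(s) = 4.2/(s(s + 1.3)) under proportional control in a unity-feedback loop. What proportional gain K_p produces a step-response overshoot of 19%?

K_p = 0.461

From %OS = 100·exp(−πζ/√(1−ζ²)) = 19%, ζ = −ln(0.19)/√(π²+ln²(0.19)) = 0.4673.
Characteristic equation s² + 1.3s + 4.2K_p = 0 gives ζ = 1.3/(2√(4.2K_p)).
Setting ζ = 0.4673: √(4.2K_p) = 1.3/(2·0.4673) = 1.391, so K_p = 1.934/4.2 = 0.461.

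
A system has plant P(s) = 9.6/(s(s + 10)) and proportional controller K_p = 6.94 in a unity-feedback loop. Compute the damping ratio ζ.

The closed-loop denominator is s(s+10) + 6.94·9.6 = s² + 10s + 66.62.
Matching s² + 2ζω_n s + ω_n²: ω_n = √66.62 = 8.162 rad/s and 2ζω_n = 10, so ζ = 10/(2·8.162) = 0.613.

ζ = 0.613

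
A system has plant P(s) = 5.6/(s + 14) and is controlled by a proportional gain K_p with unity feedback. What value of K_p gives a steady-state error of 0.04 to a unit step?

K_p = 60

Steady-state error for a unit step on this type-0 loop is 1/(1 + K_p·P(0)).
P(0) = 0.4. Require 1/(1 + K_p·0.4) = 0.04, so 1 + 0.4·K_p = 25.
K_p = (25 − 1)/0.4 = 60.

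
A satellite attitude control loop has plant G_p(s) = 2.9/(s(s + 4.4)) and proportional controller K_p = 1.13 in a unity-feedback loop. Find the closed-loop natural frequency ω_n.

ω_n = 1.81 rad/s

With unity feedback the closed-loop characteristic equation is s² + 4.4s + 1.13·2.9 = s² + 4.4s + 3.277 = 0.
Matching s² + 2ζω_n s + ω_n²: ω_n = √3.277 = 1.81 rad/s and 2ζω_n = 4.4, so ζ = 4.4/(2·1.81) = 1.22.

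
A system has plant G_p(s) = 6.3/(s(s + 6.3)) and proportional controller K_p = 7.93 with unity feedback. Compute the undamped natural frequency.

ω_n = 7.07 rad/s

The closed-loop denominator is s(s+6.3) + 7.93·6.3 = s² + 6.3s + 49.96.
So ω_n² = 49.96 ⇒ ω_n = 7.068 rad/s, and ζ = 6.3/(2ω_n) = 0.446.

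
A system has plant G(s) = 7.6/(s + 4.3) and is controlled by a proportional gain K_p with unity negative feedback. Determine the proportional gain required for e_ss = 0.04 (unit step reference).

K_p = 13.6

For a type-0 loop with proportional control, e_ss = 1/(1 + K_p·G(0)).
G(0) = 1.767. Require 1/(1 + K_p·1.767) = 0.04, so 1 + 1.767·K_p = 25.
K_p = (25 − 1)/1.767 = 13.6.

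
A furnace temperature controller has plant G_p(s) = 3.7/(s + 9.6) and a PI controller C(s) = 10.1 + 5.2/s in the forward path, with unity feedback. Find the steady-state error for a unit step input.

0

The open loop C(s)G_p(s) has a pole at the origin (type 1), so the static position error constant is infinite and e_ss = 1/(1+∞) = 0.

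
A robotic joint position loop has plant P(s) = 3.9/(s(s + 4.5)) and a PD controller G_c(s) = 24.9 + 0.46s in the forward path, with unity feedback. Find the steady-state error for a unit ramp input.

0.0463

The loop has one pole at the origin (type 1). Velocity error constant K_v = lim_{s→0} s·G_c(s)P(s) = 24.9·3.9/4.5 = 21.58.
Steady-state error to a unit ramp: e_ss = 1/K_v = 0.0463.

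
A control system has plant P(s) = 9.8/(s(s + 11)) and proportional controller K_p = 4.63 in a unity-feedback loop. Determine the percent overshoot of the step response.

The closed-loop denominator s² + 11s + 45.37 gives ω_n = √45.37 = 6.736 and ζ = 11/(2ω_n) = 0.8165.
%OS = 100·exp(−πζ/√(1−ζ²)) = 100·exp(−π·0.8165/√0.3333) = 1.18%.

1.18%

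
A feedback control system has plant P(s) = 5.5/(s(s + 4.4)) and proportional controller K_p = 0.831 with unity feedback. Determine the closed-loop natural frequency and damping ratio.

The closed-loop denominator is s(s+4.4) + 0.831·5.5 = s² + 4.4s + 4.571.
So ω_n² = 4.571 ⇒ ω_n = 2.138 rad/s, and ζ = 4.4/(2ω_n) = 1.03.

ω_n = 2.14 rad/s, ζ = 1.03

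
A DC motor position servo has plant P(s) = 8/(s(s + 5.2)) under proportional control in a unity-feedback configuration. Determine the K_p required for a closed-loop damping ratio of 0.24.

Closed-loop characteristic equation: s² + 5.2s + K_p·8 = 0.
So ω_n = √(8K_p) and 2ζω_n = 5.2, giving ζ = 5.2/(2√(8K_p)).
Setting ζ = 0.24: √(8K_p) = 5.2/(2·0.24) = 10.83, so K_p = 117.4/8 = 14.7.

K_p = 14.7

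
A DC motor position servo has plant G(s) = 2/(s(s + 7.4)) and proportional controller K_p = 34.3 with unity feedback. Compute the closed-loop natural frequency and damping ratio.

ω_n = 8.28 rad/s, ζ = 0.447

1 + K_p·G(s) = 0 gives s² + 7.4s + 68.6 = 0.
So ω_n² = 68.6 ⇒ ω_n = 8.283 rad/s, and ζ = 7.4/(2ω_n) = 0.447.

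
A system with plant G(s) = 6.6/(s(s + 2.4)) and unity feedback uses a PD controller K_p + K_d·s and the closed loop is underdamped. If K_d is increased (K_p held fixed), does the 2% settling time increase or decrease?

decrease

Characteristic equation s² + (2.4 + 6.6K_d)s + 6.6K_p = 0: raising K_d increases ζω_n = (2.4+6.6K_d)/2 while the loop stays underdamped, so T_s ≈ 4/(ζω_n) decreases.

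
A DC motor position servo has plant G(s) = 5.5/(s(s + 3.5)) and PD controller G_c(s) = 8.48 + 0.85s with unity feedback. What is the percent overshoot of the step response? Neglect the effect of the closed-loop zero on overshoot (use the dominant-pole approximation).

9.56%

Forward path: (8.48 + 0.85s)·5.5/(s(s+3.5)). The closed-loop characteristic equation is s² + (3.5 + 5.5·0.85)s + 5.5·8.48 = 0.
That is s² + 8.175s + 46.64 = 0, so ω_n = 6.829 rad/s and ζ = 8.175/(2·6.829) = 0.5985.
%OS = 100·exp(−πζ/√(1−ζ²)) = 9.56%.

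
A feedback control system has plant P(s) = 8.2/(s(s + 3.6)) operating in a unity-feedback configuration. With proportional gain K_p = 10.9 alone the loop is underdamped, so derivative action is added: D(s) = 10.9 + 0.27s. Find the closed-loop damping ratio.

ζ = 0.307

Forward path: (10.9 + 0.27s)·8.2/(s(s+3.6)). The closed-loop characteristic equation is s² + (3.6 + 8.2·0.27)s + 8.2·10.9 = 0.
That is s² + 5.814s + 89.38 = 0, so ω_n = 9.454 rad/s and ζ = 5.814/(2·9.454) = 0.3075.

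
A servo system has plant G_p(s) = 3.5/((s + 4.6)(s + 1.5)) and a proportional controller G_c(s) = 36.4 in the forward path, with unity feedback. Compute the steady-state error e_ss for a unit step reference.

0.0514

The loop is type 0. Static position error constant K_pos = G_c(0)·G_p(0) = 36.4·0.5072 = 18.46.
Steady-state error to a unit step: e_ss = 1/(1+K_pos) = 1/19.46 = 0.0514.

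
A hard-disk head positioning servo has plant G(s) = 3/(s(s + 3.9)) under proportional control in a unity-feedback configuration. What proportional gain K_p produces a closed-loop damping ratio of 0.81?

Closed-loop characteristic equation: s² + 3.9s + K_p·3 = 0.
So ω_n = √(3K_p) and 2ζω_n = 3.9, giving ζ = 3.9/(2√(3K_p)).
Setting ζ = 0.81: √(3K_p) = 3.9/(2·0.81) = 2.407, so K_p = 5.796/3 = 1.93.

K_p = 1.93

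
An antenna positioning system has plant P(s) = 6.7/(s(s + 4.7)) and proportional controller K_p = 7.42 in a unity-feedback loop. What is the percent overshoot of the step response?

The closed-loop denominator s² + 4.7s + 49.71 gives ω_n = √49.71 = 7.051 and ζ = 4.7/(2ω_n) = 0.3333.
%OS = 100·exp(−πζ/√(1−ζ²)) = 100·exp(−π·0.3333/√0.8889) = 32.9%.

32.9%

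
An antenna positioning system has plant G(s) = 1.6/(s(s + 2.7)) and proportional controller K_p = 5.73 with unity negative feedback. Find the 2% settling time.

T_s ≈ 2.96 s

From 1 + K_pG(s) = 0: s² + 2.7s + 9.168 = 0 ⇒ ω_n = 3.028, ζ = 0.4459.
2% settling time T_s ≈ 4/(ζω_n) = 4/1.35 = 2.96 s.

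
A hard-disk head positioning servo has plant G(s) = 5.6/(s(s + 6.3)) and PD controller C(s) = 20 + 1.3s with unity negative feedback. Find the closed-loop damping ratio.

ζ = 0.642

Forward path: (20 + 1.3s)·5.6/(s(s+6.3)). The closed-loop characteristic equation is s² + (6.3 + 5.6·1.3)s + 5.6·20 = 0.
That is s² + 13.58s + 112 = 0, so ω_n = 10.58 rad/s and ζ = 13.58/(2·10.58) = 0.6416.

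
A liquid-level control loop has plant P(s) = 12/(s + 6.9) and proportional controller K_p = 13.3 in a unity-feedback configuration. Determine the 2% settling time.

T_s ≈ 0.024 s

Closed-loop transfer function: T(s) = K_p·P(s)/(1 + K_p·P(s)) = 159.6/(s + 6.9 + 159.6) = 159.6/(s + 166.5).
Time constant τ = 1/166.5 = 0.006006 s, so the 2% settling time is about 4τ = 0.024 s.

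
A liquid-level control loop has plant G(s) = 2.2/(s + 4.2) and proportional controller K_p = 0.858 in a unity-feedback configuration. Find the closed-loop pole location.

Closed-loop transfer function: T(s) = K_p·G(s)/(1 + K_p·G(s)) = 1.888/(s + 4.2 + 1.888) = 1.888/(s + 6.088).
The closed-loop pole is at s = −6.088.

s = -6.088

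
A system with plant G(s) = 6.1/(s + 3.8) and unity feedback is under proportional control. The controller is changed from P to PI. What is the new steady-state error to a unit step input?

Adding integral action puts a pole at s = 0 in the forward path, raising the system type to 1; a type-1 loop has zero steady-state error to a step.

0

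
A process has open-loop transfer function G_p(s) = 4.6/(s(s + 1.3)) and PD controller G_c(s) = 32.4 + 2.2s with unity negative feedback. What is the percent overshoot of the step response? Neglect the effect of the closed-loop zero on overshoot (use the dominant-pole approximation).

19%

Forward path: (32.4 + 2.2s)·4.6/(s(s+1.3)). The closed-loop characteristic equation is s² + (1.3 + 4.6·2.2)s + 4.6·32.4 = 0.
That is s² + 11.42s + 149 = 0, so ω_n = 12.21 rad/s and ζ = 11.42/(2·12.21) = 0.4677.
%OS = 100·exp(−πζ/√(1−ζ²)) = 19%.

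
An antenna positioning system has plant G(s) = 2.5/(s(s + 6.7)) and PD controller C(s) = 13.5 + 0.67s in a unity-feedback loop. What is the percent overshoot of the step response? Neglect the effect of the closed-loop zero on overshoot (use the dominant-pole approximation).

3.81%

Forward path: (13.5 + 0.67s)·2.5/(s(s+6.7)). The closed-loop characteristic equation is s² + (6.7 + 2.5·0.67)s + 2.5·13.5 = 0.
That is s² + 8.375s + 33.75 = 0, so ω_n = 5.809 rad/s and ζ = 8.375/(2·5.809) = 0.7208.
%OS = 100·exp(−πζ/√(1−ζ²)) = 3.81%.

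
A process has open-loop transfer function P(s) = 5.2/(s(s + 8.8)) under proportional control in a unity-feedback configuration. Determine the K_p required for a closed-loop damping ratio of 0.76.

Closed-loop characteristic equation: s² + 8.8s + K_p·5.2 = 0.
So ω_n = √(5.2K_p) and 2ζω_n = 8.8, giving ζ = 8.8/(2√(5.2K_p)).
Setting ζ = 0.76: √(5.2K_p) = 8.8/(2·0.76) = 5.789, so K_p = 33.52/5.2 = 6.45.

K_p = 6.45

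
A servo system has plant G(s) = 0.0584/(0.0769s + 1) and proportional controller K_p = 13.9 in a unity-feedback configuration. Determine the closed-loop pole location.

s = -23.56

Closed loop: T(s) = K_p·G/(1+K_p·G) = 0.8118/(0.0769s + 1 + 0.8118), with pole at s = −(1 + 0.8118)/0.0769 = −23.56.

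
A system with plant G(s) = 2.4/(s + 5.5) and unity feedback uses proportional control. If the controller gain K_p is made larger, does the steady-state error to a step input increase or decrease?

The position error constant K_pos = K_p·G(0) grows with K_p, and e_ss = 1/(1+K_pos) falls.

decrease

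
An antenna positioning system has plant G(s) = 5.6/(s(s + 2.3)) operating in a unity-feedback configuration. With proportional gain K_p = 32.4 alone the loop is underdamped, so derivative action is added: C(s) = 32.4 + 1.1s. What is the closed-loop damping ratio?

Forward path: (32.4 + 1.1s)·5.6/(s(s+2.3)). The closed-loop characteristic equation is s² + (2.3 + 5.6·1.1)s + 5.6·32.4 = 0.
That is s² + 8.46s + 181.4 = 0, so ω_n = 13.47 rad/s and ζ = 8.46/(2·13.47) = 0.314.

ζ = 0.314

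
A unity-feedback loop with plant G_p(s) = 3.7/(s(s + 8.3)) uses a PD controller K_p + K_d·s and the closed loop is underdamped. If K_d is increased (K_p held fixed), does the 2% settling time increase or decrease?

decrease

Characteristic equation s² + (8.3 + 3.7K_d)s + 3.7K_p = 0: raising K_d increases ζω_n = (8.3+3.7K_d)/2 while the loop stays underdamped, so T_s ≈ 4/(ζω_n) decreases.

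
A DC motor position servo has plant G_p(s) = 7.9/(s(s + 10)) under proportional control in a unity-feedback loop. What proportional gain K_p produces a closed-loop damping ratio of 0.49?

K_p = 13.2

Closed-loop characteristic equation: s² + 10s + K_p·7.9 = 0.
So ω_n = √(7.9K_p) and 2ζω_n = 10, giving ζ = 10/(2√(7.9K_p)).
Setting ζ = 0.49: √(7.9K_p) = 10/(2·0.49) = 10.2, so K_p = 104.1/7.9 = 13.2.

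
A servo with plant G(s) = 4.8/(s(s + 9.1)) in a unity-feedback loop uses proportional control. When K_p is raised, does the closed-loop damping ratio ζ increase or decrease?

decrease

ζ = 9.1/(2√(4.8K_p)); increasing K_p raises the denominator, so ζ falls.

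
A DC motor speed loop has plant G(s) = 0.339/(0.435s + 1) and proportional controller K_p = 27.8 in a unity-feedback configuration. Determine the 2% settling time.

Closed loop: T(s) = K_p·G/(1+K_p·G) = 9.424/(0.435s + 1 + 9.424), with pole at s = −(1 + 9.424)/0.435 = −23.96.
τ = 1/23.96 = 0.04173 s, so 2% settling time ≈ 4τ = 0.167 s.

T_s ≈ 0.167 s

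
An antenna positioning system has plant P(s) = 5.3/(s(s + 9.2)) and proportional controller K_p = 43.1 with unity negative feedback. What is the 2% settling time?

Closed-loop characteristic equation: s² + 9.2s + 228.4 = 0, so ω_n = 15.11 rad/s and ζ = 9.2/(2·15.11) = 0.3044.
2% settling time T_s ≈ 4/(ζω_n) = 4/4.6 = 0.87 s.

T_s ≈ 0.87 s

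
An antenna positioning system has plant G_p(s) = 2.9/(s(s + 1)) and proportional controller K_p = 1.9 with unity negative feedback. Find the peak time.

From 1 + K_pG_p(s) = 0: s² + 1s + 5.51 = 0 ⇒ ω_n = 2.347, ζ = 0.213.
Damped frequency ω_d = ω_n√(1−ζ²) = 2.293 rad/s, so peak time T_p = π/ω_d = 1.37 s.

T_p = 1.37 s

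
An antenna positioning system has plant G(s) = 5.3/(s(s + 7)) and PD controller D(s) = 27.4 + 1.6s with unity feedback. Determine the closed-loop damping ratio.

Forward path: (27.4 + 1.6s)·5.3/(s(s+7)). The closed-loop characteristic equation is s² + (7 + 5.3·1.6)s + 5.3·27.4 = 0.
That is s² + 15.48s + 145.2 = 0, so ω_n = 12.05 rad/s and ζ = 15.48/(2·12.05) = 0.6423.

ζ = 0.642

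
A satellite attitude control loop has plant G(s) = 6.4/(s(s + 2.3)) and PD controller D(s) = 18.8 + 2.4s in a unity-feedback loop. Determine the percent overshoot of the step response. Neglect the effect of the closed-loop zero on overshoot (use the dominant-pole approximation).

Forward path: (18.8 + 2.4s)·6.4/(s(s+2.3)). The closed-loop characteristic equation is s² + (2.3 + 6.4·2.4)s + 6.4·18.8 = 0.
That is s² + 17.66s + 120.3 = 0, so ω_n = 10.97 rad/s and ζ = 17.66/(2·10.97) = 0.805.
%OS = 100·exp(−πζ/√(1−ζ²)) = 1.41%.

1.41%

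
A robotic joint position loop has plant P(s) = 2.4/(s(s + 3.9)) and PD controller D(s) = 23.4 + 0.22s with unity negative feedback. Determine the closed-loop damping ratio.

ζ = 0.295

Forward path: (23.4 + 0.22s)·2.4/(s(s+3.9)). The closed-loop characteristic equation is s² + (3.9 + 2.4·0.22)s + 2.4·23.4 = 0.
That is s² + 4.428s + 56.16 = 0, so ω_n = 7.494 rad/s and ζ = 4.428/(2·7.494) = 0.2954.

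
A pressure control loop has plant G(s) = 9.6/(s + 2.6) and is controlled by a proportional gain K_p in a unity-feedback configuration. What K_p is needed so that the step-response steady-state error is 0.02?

For a type-0 loop with proportional control, e_ss = 1/(1 + K_p·G(0)).
G(0) = 3.692. Require 1/(1 + K_p·3.692) = 0.02, so 1 + 3.692·K_p = 50.
K_p = (50 − 1)/3.692 = 13.3.

K_p = 13.3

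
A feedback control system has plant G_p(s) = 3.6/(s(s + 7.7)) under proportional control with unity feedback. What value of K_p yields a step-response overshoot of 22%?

From %OS = 100·exp(−πζ/√(1−ζ²)) = 22%, ζ = −ln(0.22)/√(π²+ln²(0.22)) = 0.4342.
Characteristic equation s² + 7.7s + 3.6K_p = 0 gives ζ = 7.7/(2√(3.6K_p)).
Setting ζ = 0.4342: √(3.6K_p) = 7.7/(2·0.4342) = 8.868, so K_p = 78.63/3.6 = 21.8.

K_p = 21.8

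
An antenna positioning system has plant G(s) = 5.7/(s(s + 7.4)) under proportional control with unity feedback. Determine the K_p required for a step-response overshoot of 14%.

K_p = 8.53

From %OS = 100·exp(−πζ/√(1−ζ²)) = 14%, ζ = −ln(0.14)/√(π²+ln²(0.14)) = 0.5305.
Characteristic equation s² + 7.4s + 5.7K_p = 0 gives ζ = 7.4/(2√(5.7K_p)).
Setting ζ = 0.5305: √(5.7K_p) = 7.4/(2·0.5305) = 6.974, so K_p = 48.64/5.7 = 8.53.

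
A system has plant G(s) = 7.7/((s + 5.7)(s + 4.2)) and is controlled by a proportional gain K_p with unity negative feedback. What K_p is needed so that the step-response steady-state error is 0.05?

For a type-0 loop with proportional control, e_ss = 1/(1 + K_p·G(0)).
G(0) = 0.3216. Require 1/(1 + K_p·0.3216) = 0.05, so 1 + 0.3216·K_p = 20.
K_p = (20 − 1)/0.3216 = 59.1.

K_p = 59.1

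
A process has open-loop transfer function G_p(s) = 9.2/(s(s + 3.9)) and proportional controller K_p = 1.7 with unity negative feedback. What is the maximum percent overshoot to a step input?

16.9%

Closed-loop characteristic equation: s² + 3.9s + 15.64 = 0, so ω_n = 3.955 rad/s and ζ = 3.9/(2·3.955) = 0.4931.
%OS = 100·exp(−πζ/√(1−ζ²)) = 100·exp(−π·0.4931/√0.7569) = 16.9%.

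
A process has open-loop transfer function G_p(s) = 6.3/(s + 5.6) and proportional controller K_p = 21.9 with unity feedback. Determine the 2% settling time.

Closed-loop transfer function: T(s) = K_p·G_p(s)/(1 + K_p·G_p(s)) = 138/(s + 5.6 + 138) = 138/(s + 143.6).
Time constant τ = 1/143.6 = 0.006965 s, so the 2% settling time is about 4τ = 0.0279 s.

T_s ≈ 0.0279 s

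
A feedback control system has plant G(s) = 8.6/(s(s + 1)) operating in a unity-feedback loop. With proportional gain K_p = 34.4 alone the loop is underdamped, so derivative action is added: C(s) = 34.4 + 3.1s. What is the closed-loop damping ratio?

Forward path: (34.4 + 3.1s)·8.6/(s(s+1)). The closed-loop characteristic equation is s² + (1 + 8.6·3.1)s + 8.6·34.4 = 0.
That is s² + 27.66s + 295.8 = 0, so ω_n = 17.2 rad/s and ζ = 27.66/(2·17.2) = 0.8041.

ζ = 0.804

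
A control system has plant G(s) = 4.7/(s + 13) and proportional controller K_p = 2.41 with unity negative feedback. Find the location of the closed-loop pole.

s = -24.33

Closed-loop transfer function: T(s) = K_p·G(s)/(1 + K_p·G(s)) = 11.33/(s + 13 + 11.33) = 11.33/(s + 24.33).
The closed-loop pole is at s = −24.33.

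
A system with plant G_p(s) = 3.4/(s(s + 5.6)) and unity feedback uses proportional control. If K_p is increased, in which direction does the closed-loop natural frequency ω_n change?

increase

ω_n = √(3.4·K_p), which grows with K_p.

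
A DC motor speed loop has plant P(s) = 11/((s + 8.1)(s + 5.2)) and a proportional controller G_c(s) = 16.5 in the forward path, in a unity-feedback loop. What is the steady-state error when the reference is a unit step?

0.188

The loop is type 0. Static position error constant K_pos = G_c(0)·P(0) = 16.5·0.2612 = 4.309.
Steady-state error to a unit step: e_ss = 1/(1+K_pos) = 1/5.309 = 0.188.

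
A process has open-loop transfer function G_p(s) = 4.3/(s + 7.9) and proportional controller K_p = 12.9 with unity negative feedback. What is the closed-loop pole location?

Closed-loop transfer function: T(s) = K_p·G_p(s)/(1 + K_p·G_p(s)) = 55.47/(s + 7.9 + 55.47) = 55.47/(s + 63.37).
The closed-loop pole is at s = −63.37.

s = -63.37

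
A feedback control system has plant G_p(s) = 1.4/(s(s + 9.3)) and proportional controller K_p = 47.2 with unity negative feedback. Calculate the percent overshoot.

Closed-loop characteristic equation: s² + 9.3s + 66.08 = 0, so ω_n = 8.129 rad/s and ζ = 9.3/(2·8.129) = 0.572.
%OS = 100·exp(−πζ/√(1−ζ²)) = 100·exp(−π·0.572/√0.6728) = 11.2%.

11.2%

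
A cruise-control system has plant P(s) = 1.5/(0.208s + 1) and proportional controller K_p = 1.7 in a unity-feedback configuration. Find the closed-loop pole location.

s = -17.07

Closed loop: T(s) = K_p·P/(1+K_p·P) = 2.55/(0.208s + 1 + 2.55), with pole at s = −(1 + 2.55)/0.208 = −17.07.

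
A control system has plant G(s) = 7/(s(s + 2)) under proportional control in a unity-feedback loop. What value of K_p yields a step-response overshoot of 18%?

From %OS = 100·exp(−πζ/√(1−ζ²)) = 18%, ζ = −ln(0.18)/√(π²+ln²(0.18)) = 0.4791.
Characteristic equation s² + 2s + 7K_p = 0 gives ζ = 2/(2√(7K_p)).
Setting ζ = 0.4791: √(7K_p) = 2/(2·0.4791) = 2.087, so K_p = 4.356/7 = 0.622.

K_p = 0.622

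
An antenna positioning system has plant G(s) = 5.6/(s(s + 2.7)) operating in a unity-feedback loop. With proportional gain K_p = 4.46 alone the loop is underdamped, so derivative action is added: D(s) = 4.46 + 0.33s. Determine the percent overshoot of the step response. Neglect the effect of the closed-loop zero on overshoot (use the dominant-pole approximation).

Forward path: (4.46 + 0.33s)·5.6/(s(s+2.7)). The closed-loop characteristic equation is s² + (2.7 + 5.6·0.33)s + 5.6·4.46 = 0.
That is s² + 4.548s + 24.98 = 0, so ω_n = 4.998 rad/s and ζ = 4.548/(2·4.998) = 0.455.
%OS = 100·exp(−πζ/√(1−ζ²)) = 20.1%.

20.1%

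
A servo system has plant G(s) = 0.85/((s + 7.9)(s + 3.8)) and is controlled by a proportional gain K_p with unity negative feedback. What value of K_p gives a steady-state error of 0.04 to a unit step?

K_p = 848

The loop is type 0, so e_ss(step) = 1/(1 + K_pos) with K_pos = K_p·G(0).
G(0) = 0.02831. Require 1/(1 + K_p·0.02831) = 0.04, so 1 + 0.02831·K_p = 25.
K_p = (25 − 1)/0.02831 = 848.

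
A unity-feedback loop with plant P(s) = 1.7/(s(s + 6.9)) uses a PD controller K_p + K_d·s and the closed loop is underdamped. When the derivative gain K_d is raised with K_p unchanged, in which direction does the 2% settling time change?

Characteristic equation s² + (6.9 + 1.7K_d)s + 1.7K_p = 0: raising K_d increases ζω_n = (6.9+1.7K_d)/2 while the loop stays underdamped, so T_s ≈ 4/(ζω_n) decreases.

decrease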